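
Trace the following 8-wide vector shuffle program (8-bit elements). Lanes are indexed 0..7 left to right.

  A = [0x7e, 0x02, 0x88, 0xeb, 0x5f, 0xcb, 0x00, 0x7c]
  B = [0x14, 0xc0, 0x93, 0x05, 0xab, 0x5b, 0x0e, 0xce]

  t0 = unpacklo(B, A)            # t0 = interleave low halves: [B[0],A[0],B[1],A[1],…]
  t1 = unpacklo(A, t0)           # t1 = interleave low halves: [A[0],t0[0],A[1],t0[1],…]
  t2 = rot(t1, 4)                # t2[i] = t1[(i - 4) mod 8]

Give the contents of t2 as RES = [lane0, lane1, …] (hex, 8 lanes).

RES = [0x88, 0xc0, 0xeb, 0x02, 0x7e, 0x14, 0x02, 0x7e]

  t0: 14 7e c0 02 93 88 05 eb
  t1: 7e 14 02 7e 88 c0 eb 02
  t2: 88 c0 eb 02 7e 14 02 7e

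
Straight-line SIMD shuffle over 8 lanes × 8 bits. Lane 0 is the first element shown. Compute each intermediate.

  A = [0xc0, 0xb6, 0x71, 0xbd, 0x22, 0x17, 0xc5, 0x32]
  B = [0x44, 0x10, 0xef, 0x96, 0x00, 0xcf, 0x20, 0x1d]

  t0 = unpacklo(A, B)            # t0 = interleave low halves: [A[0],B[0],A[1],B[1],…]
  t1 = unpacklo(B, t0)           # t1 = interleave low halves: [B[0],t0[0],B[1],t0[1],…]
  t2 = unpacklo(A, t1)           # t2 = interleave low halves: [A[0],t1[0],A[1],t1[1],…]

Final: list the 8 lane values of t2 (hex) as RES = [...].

RES = [ 0xc0  0x44  0xb6  0xc0  0x71  0x10  0xbd  0x44 ]

→ t0 |c0|44|b6|10|71|ef|bd|96|
→ t1 |44|c0|10|44|ef|b6|96|10|
→ t2 |c0|44|b6|c0|71|10|bd|44|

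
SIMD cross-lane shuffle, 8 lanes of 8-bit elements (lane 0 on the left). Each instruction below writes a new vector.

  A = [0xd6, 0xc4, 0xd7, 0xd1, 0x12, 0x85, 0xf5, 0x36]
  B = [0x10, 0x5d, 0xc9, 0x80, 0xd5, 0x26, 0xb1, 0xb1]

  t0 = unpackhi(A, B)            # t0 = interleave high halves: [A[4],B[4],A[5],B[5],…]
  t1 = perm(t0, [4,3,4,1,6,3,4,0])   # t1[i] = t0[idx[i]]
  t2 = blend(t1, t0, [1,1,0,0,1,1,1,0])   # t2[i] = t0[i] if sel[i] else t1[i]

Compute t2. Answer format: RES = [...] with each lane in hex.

RES = [ 0x12  0xd5  0xf5  0xd5  0xf5  0xb1  0x36  0x12 ]

t0 = [0x12, 0xd5, 0x85, 0x26, 0xf5, 0xb1, 0x36, 0xb1]
t1 = [0xf5, 0x26, 0xf5, 0xd5, 0x36, 0x26, 0xf5, 0x12]
t2 = [0x12, 0xd5, 0xf5, 0xd5, 0xf5, 0xb1, 0x36, 0x12]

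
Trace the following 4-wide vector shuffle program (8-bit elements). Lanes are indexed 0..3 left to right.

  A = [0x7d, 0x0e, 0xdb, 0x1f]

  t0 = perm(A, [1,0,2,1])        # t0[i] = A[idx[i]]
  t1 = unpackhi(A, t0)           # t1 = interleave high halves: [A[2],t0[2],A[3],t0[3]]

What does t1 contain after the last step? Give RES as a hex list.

  t0: 0e 7d db 0e
  t1: db db 1f 0e

RES = [0xdb, 0xdb, 0x1f, 0x0e]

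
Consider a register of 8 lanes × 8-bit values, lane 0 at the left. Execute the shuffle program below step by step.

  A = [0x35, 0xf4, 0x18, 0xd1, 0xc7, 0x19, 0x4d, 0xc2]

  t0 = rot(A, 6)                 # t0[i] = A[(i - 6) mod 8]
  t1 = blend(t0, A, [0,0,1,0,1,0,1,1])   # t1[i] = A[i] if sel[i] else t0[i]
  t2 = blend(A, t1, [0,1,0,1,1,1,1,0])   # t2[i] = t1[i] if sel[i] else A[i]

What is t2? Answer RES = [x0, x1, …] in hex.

RES = [0x35, 0xd1, 0x18, 0x19, 0xc7, 0xc2, 0x4d, 0xc2]

t0 = [0x18, 0xd1, 0xc7, 0x19, 0x4d, 0xc2, 0x35, 0xf4]
t1 = [0x18, 0xd1, 0x18, 0x19, 0xc7, 0xc2, 0x4d, 0xc2]
t2 = [0x35, 0xd1, 0x18, 0x19, 0xc7, 0xc2, 0x4d, 0xc2]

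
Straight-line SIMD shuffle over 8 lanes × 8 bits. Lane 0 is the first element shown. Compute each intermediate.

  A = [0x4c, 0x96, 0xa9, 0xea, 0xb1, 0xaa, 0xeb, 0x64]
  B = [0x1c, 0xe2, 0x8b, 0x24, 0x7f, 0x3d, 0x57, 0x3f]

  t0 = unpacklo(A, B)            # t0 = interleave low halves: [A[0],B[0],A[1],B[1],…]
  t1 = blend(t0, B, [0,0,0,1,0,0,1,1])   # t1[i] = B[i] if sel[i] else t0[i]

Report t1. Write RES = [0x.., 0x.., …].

RES = [0x4c, 0x1c, 0x96, 0x24, 0xa9, 0x8b, 0x57, 0x3f]

  t0: 4c 1c 96 e2 a9 8b ea 24
  t1: 4c 1c 96 24 a9 8b 57 3f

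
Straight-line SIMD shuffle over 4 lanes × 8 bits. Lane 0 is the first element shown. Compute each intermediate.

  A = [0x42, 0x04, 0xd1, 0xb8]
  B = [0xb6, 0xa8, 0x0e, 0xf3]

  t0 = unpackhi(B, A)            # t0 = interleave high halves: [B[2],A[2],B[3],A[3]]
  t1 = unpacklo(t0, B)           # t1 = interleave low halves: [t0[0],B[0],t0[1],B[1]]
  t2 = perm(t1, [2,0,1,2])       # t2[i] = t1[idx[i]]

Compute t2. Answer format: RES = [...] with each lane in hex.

  t0: 0e d1 f3 b8
  t1: 0e b6 d1 a8
  t2: d1 0e b6 d1

RES = [ 0xd1  0x0e  0xb6  0xd1 ]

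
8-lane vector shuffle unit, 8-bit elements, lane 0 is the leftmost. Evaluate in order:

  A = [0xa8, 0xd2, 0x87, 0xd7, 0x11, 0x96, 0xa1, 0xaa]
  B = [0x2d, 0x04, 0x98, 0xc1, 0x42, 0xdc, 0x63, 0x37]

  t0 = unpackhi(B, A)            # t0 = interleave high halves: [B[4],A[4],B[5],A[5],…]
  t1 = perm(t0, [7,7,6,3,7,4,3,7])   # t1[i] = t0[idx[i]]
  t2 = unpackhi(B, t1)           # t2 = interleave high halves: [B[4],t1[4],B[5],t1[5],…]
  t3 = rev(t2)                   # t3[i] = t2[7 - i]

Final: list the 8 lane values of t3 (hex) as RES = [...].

t0 = [0x42, 0x11, 0xdc, 0x96, 0x63, 0xa1, 0x37, 0xaa]
t1 = [0xaa, 0xaa, 0x37, 0x96, 0xaa, 0x63, 0x96, 0xaa]
t2 = [0x42, 0xaa, 0xdc, 0x63, 0x63, 0x96, 0x37, 0xaa]
t3 = [0xaa, 0x37, 0x96, 0x63, 0x63, 0xdc, 0xaa, 0x42]

RES = [ 0xaa  0x37  0x96  0x63  0x63  0xdc  0xaa  0x42 ]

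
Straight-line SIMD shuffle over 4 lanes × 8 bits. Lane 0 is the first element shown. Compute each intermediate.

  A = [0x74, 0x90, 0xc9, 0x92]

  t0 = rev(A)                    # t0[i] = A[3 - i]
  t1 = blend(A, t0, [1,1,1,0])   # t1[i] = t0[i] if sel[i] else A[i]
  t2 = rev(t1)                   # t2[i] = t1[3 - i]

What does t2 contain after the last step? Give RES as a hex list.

→ t0 |92|c9|90|74|
→ t1 |92|c9|90|92|
→ t2 |92|90|c9|92|

RES = [0x92, 0x90, 0xc9, 0x92]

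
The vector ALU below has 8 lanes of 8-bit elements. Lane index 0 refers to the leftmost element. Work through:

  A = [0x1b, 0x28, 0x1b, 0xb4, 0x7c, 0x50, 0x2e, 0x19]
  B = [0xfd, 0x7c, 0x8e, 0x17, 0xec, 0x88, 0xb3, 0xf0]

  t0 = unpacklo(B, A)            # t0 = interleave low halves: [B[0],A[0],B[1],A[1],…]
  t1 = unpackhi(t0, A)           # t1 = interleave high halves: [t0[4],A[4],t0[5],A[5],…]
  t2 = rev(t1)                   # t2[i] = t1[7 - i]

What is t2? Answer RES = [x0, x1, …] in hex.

t0 = [0xfd, 0x1b, 0x7c, 0x28, 0x8e, 0x1b, 0x17, 0xb4]
t1 = [0x8e, 0x7c, 0x1b, 0x50, 0x17, 0x2e, 0xb4, 0x19]
t2 = [0x19, 0xb4, 0x2e, 0x17, 0x50, 0x1b, 0x7c, 0x8e]

RES = [0x19, 0xb4, 0x2e, 0x17, 0x50, 0x1b, 0x7c, 0x8e]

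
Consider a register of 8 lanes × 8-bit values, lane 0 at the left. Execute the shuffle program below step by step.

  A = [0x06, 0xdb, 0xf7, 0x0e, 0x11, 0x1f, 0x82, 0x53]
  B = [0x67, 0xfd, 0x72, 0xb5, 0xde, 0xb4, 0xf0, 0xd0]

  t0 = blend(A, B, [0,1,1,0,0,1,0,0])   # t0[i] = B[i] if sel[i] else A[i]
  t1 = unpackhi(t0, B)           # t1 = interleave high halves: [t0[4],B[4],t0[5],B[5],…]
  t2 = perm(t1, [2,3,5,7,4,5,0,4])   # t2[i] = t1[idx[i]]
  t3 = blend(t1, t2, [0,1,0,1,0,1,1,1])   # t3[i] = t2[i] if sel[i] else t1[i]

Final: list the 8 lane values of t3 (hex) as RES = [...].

  t0: 06 fd 72 0e 11 b4 82 53
  t1: 11 de b4 b4 82 f0 53 d0
  t2: b4 b4 f0 d0 82 f0 11 82
  t3: 11 b4 b4 d0 82 f0 11 82

RES = [0x11, 0xb4, 0xb4, 0xd0, 0x82, 0xf0, 0x11, 0x82]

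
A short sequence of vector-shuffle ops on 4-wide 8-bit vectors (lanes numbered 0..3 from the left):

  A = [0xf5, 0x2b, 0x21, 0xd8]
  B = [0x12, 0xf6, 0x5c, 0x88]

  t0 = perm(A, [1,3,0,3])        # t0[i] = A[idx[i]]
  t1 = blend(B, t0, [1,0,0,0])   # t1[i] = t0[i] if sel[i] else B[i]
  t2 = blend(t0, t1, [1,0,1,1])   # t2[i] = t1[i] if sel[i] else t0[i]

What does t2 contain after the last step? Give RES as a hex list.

RES = [ 0x2b  0xd8  0x5c  0x88 ]

→ t0 |2b|d8|f5|d8|
→ t1 |2b|f6|5c|88|
→ t2 |2b|d8|5c|88|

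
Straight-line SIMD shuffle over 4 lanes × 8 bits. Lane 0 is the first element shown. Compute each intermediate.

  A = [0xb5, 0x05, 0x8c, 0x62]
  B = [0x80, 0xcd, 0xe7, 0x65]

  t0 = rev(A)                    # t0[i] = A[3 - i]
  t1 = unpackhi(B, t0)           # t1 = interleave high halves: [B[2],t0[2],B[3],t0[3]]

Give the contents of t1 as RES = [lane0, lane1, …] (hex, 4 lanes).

  t0: 62 8c 05 b5
  t1: e7 05 65 b5

RES = [ 0xe7  0x05  0x65  0xb5 ]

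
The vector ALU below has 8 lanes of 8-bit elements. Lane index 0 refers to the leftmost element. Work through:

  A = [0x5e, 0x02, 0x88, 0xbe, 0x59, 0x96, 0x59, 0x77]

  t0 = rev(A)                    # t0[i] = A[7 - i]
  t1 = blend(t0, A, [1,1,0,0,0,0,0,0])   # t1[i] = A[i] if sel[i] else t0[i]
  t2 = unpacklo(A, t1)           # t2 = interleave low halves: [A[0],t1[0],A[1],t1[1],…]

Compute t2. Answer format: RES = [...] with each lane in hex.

RES = [0x5e, 0x5e, 0x02, 0x02, 0x88, 0x96, 0xbe, 0x59]

t0 = [0x77, 0x59, 0x96, 0x59, 0xbe, 0x88, 0x02, 0x5e]
t1 = [0x5e, 0x02, 0x96, 0x59, 0xbe, 0x88, 0x02, 0x5e]
t2 = [0x5e, 0x5e, 0x02, 0x02, 0x88, 0x96, 0xbe, 0x59]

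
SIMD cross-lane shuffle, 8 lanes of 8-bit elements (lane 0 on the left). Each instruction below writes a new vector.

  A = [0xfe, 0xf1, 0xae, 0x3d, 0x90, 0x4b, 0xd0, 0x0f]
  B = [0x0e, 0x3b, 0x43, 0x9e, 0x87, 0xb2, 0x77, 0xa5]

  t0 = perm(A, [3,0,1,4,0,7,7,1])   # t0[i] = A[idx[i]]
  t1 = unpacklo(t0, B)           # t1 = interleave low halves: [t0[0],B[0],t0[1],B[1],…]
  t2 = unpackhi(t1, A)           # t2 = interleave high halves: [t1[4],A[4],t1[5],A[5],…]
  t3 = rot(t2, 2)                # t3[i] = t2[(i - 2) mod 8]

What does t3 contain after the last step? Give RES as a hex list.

t0 = [0x3d, 0xfe, 0xf1, 0x90, 0xfe, 0x0f, 0x0f, 0xf1]
t1 = [0x3d, 0x0e, 0xfe, 0x3b, 0xf1, 0x43, 0x90, 0x9e]
t2 = [0xf1, 0x90, 0x43, 0x4b, 0x90, 0xd0, 0x9e, 0x0f]
t3 = [0x9e, 0x0f, 0xf1, 0x90, 0x43, 0x4b, 0x90, 0xd0]

RES = [ 0x9e  0x0f  0xf1  0x90  0x43  0x4b  0x90  0xd0 ]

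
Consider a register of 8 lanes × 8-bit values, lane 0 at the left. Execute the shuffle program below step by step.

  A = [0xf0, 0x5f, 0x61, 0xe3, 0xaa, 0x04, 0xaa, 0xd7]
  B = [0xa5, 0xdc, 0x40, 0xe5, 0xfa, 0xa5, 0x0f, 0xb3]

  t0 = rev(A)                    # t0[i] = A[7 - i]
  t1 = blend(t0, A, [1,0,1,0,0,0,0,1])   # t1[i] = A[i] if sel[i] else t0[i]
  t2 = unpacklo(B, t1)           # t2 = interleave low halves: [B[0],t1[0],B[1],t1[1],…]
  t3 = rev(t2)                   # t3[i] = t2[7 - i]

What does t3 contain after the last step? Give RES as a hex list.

  t0: d7 aa 04 aa e3 61 5f f0
  t1: f0 aa 61 aa e3 61 5f d7
  t2: a5 f0 dc aa 40 61 e5 aa
  t3: aa e5 61 40 aa dc f0 a5

RES = [0xaa, 0xe5, 0x61, 0x40, 0xaa, 0xdc, 0xf0, 0xa5]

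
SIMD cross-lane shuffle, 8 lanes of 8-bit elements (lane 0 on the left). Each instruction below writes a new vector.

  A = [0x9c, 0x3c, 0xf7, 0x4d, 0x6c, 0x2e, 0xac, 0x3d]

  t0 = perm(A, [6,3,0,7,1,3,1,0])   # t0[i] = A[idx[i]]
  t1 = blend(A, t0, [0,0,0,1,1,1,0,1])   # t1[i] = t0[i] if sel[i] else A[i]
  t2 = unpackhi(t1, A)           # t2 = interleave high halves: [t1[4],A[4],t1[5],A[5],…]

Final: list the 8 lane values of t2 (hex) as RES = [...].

→ t0 |ac|4d|9c|3d|3c|4d|3c|9c|
→ t1 |9c|3c|f7|3d|3c|4d|ac|9c|
→ t2 |3c|6c|4d|2e|ac|ac|9c|3d|

RES = [0x3c, 0x6c, 0x4d, 0x2e, 0xac, 0xac, 0x9c, 0x3d]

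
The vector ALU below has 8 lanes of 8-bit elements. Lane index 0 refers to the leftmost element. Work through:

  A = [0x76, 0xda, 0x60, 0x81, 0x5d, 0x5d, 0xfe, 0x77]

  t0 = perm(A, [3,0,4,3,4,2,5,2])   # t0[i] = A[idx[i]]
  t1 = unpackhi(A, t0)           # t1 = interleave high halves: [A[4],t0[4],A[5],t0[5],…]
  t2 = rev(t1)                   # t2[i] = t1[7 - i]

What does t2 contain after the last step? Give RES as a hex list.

t0 = [0x81, 0x76, 0x5d, 0x81, 0x5d, 0x60, 0x5d, 0x60]
t1 = [0x5d, 0x5d, 0x5d, 0x60, 0xfe, 0x5d, 0x77, 0x60]
t2 = [0x60, 0x77, 0x5d, 0xfe, 0x60, 0x5d, 0x5d, 0x5d]

RES = [0x60, 0x77, 0x5d, 0xfe, 0x60, 0x5d, 0x5d, 0x5d]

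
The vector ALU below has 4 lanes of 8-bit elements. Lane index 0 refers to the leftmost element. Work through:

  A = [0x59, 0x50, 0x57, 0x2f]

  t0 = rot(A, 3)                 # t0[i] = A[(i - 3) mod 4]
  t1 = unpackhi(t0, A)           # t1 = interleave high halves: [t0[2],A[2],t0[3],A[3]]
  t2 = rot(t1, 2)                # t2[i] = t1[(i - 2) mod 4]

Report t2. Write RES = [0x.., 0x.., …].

RES = [0x59, 0x2f, 0x2f, 0x57]

→ t0 |50|57|2f|59|
→ t1 |2f|57|59|2f|
→ t2 |59|2f|2f|57|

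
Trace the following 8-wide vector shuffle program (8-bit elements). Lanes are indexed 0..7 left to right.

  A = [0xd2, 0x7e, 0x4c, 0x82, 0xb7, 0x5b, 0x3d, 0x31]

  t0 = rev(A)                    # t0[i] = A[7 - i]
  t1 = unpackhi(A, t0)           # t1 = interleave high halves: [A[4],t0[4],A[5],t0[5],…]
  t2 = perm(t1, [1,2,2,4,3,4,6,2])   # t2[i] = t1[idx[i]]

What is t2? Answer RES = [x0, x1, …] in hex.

RES = [ 0x82  0x5b  0x5b  0x3d  0x4c  0x3d  0x31  0x5b ]

t0 = [0x31, 0x3d, 0x5b, 0xb7, 0x82, 0x4c, 0x7e, 0xd2]
t1 = [0xb7, 0x82, 0x5b, 0x4c, 0x3d, 0x7e, 0x31, 0xd2]
t2 = [0x82, 0x5b, 0x5b, 0x3d, 0x4c, 0x3d, 0x31, 0x5b]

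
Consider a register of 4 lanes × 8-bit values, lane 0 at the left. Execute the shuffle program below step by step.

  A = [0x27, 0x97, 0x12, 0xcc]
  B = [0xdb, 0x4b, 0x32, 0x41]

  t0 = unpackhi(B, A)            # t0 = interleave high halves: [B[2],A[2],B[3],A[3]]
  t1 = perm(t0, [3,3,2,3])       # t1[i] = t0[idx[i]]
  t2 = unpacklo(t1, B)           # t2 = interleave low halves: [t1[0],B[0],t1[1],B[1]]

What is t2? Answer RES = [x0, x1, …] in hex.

RES = [0xcc, 0xdb, 0xcc, 0x4b]

t0 = [0x32, 0x12, 0x41, 0xcc]
t1 = [0xcc, 0xcc, 0x41, 0xcc]
t2 = [0xcc, 0xdb, 0xcc, 0x4b]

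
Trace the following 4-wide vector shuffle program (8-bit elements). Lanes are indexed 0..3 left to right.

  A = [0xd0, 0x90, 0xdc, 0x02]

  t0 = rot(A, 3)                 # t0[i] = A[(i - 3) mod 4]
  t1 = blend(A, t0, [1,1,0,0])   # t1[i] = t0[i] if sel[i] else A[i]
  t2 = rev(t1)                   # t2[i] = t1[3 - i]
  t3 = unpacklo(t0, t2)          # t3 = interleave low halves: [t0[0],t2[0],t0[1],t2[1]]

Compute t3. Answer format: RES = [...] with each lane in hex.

t0 = [0x90, 0xdc, 0x02, 0xd0]
t1 = [0x90, 0xdc, 0xdc, 0x02]
t2 = [0x02, 0xdc, 0xdc, 0x90]
t3 = [0x90, 0x02, 0xdc, 0xdc]

RES = [0x90, 0x02, 0xdc, 0xdc]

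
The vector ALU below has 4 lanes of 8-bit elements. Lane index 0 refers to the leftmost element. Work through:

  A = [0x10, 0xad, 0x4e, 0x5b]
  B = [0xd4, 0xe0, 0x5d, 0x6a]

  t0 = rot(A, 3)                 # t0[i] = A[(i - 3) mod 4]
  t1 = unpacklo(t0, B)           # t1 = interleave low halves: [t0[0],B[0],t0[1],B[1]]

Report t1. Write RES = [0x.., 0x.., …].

  t0: ad 4e 5b 10
  t1: ad d4 4e e0

RES = [0xad, 0xd4, 0x4e, 0xe0]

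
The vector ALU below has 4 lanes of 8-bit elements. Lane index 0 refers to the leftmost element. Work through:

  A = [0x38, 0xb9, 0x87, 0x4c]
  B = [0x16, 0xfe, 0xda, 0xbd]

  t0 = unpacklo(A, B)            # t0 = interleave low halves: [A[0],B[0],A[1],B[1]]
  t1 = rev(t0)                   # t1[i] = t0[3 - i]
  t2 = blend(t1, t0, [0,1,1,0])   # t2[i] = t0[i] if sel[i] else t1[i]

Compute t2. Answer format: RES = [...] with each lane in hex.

  t0: 38 16 b9 fe
  t1: fe b9 16 38
  t2: fe 16 b9 38

RES = [0xfe, 0x16, 0xb9, 0x38]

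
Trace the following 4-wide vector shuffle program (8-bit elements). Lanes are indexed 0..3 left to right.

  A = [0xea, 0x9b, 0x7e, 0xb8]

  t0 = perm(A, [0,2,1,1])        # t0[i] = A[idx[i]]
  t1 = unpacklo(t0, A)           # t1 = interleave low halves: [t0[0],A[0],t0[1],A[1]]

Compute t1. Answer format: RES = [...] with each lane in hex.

RES = [0xea, 0xea, 0x7e, 0x9b]

→ t0 |ea|7e|9b|9b|
→ t1 |ea|ea|7e|9b|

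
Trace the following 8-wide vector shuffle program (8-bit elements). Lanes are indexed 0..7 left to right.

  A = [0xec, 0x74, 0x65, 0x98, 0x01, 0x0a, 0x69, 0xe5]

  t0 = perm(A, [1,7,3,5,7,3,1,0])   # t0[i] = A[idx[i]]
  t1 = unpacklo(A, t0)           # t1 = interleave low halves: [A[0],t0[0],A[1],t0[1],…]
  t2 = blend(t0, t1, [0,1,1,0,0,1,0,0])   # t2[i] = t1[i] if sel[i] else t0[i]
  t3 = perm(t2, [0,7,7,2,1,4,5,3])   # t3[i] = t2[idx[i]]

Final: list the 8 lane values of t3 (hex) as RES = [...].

RES = [ 0x74  0xec  0xec  0x74  0x74  0xe5  0x98  0x0a ]

→ t0 |74|e5|98|0a|e5|98|74|ec|
→ t1 |ec|74|74|e5|65|98|98|0a|
→ t2 |74|74|74|0a|e5|98|74|ec|
→ t3 |74|ec|ec|74|74|e5|98|0a|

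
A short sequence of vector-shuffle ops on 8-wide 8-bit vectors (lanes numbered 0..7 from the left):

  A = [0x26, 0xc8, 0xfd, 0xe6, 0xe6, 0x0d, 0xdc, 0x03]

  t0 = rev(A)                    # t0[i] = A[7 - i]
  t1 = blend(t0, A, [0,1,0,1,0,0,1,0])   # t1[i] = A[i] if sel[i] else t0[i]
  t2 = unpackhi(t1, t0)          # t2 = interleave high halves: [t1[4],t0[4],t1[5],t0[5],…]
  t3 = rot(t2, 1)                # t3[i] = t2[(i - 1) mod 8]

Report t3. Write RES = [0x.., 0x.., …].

RES = [ 0x26  0xe6  0xe6  0xfd  0xfd  0xdc  0xc8  0x26 ]

  t0: 03 dc 0d e6 e6 fd c8 26
  t1: 03 c8 0d e6 e6 fd dc 26
  t2: e6 e6 fd fd dc c8 26 26
  t3: 26 e6 e6 fd fd dc c8 26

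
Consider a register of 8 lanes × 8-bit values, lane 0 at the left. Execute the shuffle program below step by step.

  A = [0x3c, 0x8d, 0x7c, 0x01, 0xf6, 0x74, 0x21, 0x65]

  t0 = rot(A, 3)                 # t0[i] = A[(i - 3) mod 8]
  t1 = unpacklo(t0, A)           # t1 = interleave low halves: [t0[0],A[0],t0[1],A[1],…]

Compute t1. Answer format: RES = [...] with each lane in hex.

→ t0 |74|21|65|3c|8d|7c|01|f6|
→ t1 |74|3c|21|8d|65|7c|3c|01|

RES = [0x74, 0x3c, 0x21, 0x8d, 0x65, 0x7c, 0x3c, 0x01]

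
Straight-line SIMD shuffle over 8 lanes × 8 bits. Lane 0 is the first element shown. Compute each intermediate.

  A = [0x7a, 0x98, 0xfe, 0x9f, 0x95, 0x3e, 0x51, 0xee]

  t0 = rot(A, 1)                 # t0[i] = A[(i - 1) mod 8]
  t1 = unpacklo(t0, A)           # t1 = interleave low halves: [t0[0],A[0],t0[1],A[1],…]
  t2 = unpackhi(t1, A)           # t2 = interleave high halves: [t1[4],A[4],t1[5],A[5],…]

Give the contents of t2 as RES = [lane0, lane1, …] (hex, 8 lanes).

RES = [ 0x98  0x95  0xfe  0x3e  0xfe  0x51  0x9f  0xee ]

  t0: ee 7a 98 fe 9f 95 3e 51
  t1: ee 7a 7a 98 98 fe fe 9f
  t2: 98 95 fe 3e fe 51 9f ee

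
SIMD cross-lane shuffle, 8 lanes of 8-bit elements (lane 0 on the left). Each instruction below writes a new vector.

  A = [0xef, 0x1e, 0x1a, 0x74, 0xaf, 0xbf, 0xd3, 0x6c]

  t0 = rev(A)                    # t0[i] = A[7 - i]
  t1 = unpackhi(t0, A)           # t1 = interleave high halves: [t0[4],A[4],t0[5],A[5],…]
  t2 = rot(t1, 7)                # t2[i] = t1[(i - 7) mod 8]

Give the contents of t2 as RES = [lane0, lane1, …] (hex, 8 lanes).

RES = [0xaf, 0x1a, 0xbf, 0x1e, 0xd3, 0xef, 0x6c, 0x74]

  t0: 6c d3 bf af 74 1a 1e ef
  t1: 74 af 1a bf 1e d3 ef 6c
  t2: af 1a bf 1e d3 ef 6c 74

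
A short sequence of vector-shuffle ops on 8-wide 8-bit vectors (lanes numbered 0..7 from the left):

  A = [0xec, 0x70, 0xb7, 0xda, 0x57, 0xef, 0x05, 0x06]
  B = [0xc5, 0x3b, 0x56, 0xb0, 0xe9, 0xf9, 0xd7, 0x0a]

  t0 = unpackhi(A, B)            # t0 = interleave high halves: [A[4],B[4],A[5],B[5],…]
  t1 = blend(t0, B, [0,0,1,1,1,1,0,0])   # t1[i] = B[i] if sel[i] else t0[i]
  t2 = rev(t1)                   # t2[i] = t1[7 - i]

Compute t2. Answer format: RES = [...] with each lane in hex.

  t0: 57 e9 ef f9 05 d7 06 0a
  t1: 57 e9 56 b0 e9 f9 06 0a
  t2: 0a 06 f9 e9 b0 56 e9 57

RES = [0x0a, 0x06, 0xf9, 0xe9, 0xb0, 0x56, 0xe9, 0x57]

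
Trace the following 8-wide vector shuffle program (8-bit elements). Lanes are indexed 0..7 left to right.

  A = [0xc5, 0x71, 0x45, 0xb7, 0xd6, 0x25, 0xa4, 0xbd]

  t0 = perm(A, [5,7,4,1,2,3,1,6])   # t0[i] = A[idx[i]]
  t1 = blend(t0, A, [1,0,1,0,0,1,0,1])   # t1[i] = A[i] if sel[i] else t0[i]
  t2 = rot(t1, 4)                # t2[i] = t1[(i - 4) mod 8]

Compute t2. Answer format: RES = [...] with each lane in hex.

t0 = [0x25, 0xbd, 0xd6, 0x71, 0x45, 0xb7, 0x71, 0xa4]
t1 = [0xc5, 0xbd, 0x45, 0x71, 0x45, 0x25, 0x71, 0xbd]
t2 = [0x45, 0x25, 0x71, 0xbd, 0xc5, 0xbd, 0x45, 0x71]

RES = [ 0x45  0x25  0x71  0xbd  0xc5  0xbd  0x45  0x71 ]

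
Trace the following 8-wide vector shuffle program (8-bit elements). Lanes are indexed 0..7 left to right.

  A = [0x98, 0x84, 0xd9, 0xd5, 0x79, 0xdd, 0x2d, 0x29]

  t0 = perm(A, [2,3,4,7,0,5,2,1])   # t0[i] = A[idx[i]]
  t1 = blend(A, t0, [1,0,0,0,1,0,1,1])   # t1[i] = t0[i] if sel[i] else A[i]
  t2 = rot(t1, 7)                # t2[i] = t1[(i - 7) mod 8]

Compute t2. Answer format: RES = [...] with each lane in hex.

RES = [ 0x84  0xd9  0xd5  0x98  0xdd  0xd9  0x84  0xd9 ]

→ t0 |d9|d5|79|29|98|dd|d9|84|
→ t1 |d9|84|d9|d5|98|dd|d9|84|
→ t2 |84|d9|d5|98|dd|d9|84|d9|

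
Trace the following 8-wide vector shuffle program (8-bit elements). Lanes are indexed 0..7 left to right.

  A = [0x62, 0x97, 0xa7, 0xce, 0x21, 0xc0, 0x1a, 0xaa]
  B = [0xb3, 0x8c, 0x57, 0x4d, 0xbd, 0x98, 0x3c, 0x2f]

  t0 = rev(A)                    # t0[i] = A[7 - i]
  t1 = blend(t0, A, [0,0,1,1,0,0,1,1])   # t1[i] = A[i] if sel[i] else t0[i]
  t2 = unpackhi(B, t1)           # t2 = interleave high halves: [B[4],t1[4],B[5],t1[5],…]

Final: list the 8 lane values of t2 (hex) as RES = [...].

RES = [0xbd, 0xce, 0x98, 0xa7, 0x3c, 0x1a, 0x2f, 0xaa]

  t0: aa 1a c0 21 ce a7 97 62
  t1: aa 1a a7 ce ce a7 1a aa
  t2: bd ce 98 a7 3c 1a 2f aa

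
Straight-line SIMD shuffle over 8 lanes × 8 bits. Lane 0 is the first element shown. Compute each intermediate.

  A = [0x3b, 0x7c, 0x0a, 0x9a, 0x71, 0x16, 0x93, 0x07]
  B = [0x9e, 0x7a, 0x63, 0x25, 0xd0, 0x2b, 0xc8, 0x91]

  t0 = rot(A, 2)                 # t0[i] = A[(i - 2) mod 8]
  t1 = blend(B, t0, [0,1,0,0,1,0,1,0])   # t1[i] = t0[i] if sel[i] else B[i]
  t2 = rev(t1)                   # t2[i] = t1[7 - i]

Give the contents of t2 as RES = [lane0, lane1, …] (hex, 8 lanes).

RES = [0x91, 0x71, 0x2b, 0x0a, 0x25, 0x63, 0x07, 0x9e]

→ t0 |93|07|3b|7c|0a|9a|71|16|
→ t1 |9e|07|63|25|0a|2b|71|91|
→ t2 |91|71|2b|0a|25|63|07|9e|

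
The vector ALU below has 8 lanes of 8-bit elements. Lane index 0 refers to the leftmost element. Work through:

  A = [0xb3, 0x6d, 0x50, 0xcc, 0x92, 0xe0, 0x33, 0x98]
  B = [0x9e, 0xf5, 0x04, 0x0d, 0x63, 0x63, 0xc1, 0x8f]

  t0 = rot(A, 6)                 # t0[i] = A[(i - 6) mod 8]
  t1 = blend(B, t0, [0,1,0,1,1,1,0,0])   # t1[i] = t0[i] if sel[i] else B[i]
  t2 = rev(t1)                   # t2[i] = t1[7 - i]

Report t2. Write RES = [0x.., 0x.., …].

RES = [0x8f, 0xc1, 0x98, 0x33, 0xe0, 0x04, 0xcc, 0x9e]

  t0: 50 cc 92 e0 33 98 b3 6d
  t1: 9e cc 04 e0 33 98 c1 8f
  t2: 8f c1 98 33 e0 04 cc 9e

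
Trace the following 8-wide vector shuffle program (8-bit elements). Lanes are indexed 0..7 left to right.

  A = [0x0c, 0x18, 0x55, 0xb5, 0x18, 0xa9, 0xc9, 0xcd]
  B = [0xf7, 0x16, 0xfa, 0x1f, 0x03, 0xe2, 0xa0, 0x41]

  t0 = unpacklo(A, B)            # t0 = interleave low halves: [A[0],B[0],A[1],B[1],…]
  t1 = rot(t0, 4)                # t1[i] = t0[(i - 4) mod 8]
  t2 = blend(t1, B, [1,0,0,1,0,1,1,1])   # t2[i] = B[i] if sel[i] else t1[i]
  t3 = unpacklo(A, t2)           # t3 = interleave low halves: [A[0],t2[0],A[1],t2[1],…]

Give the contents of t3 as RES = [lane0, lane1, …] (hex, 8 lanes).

  t0: 0c f7 18 16 55 fa b5 1f
  t1: 55 fa b5 1f 0c f7 18 16
  t2: f7 fa b5 1f 0c e2 a0 41
  t3: 0c f7 18 fa 55 b5 b5 1f

RES = [ 0x0c  0xf7  0x18  0xfa  0x55  0xb5  0xb5  0x1f ]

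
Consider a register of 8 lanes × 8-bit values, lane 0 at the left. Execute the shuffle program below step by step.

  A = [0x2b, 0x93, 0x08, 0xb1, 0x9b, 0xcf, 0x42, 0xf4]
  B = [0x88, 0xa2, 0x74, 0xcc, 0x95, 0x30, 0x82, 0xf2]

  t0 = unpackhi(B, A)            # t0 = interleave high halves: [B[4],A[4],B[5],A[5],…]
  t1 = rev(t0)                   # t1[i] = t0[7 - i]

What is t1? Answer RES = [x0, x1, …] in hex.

  t0: 95 9b 30 cf 82 42 f2 f4
  t1: f4 f2 42 82 cf 30 9b 95

RES = [0xf4, 0xf2, 0x42, 0x82, 0xcf, 0x30, 0x9b, 0x95]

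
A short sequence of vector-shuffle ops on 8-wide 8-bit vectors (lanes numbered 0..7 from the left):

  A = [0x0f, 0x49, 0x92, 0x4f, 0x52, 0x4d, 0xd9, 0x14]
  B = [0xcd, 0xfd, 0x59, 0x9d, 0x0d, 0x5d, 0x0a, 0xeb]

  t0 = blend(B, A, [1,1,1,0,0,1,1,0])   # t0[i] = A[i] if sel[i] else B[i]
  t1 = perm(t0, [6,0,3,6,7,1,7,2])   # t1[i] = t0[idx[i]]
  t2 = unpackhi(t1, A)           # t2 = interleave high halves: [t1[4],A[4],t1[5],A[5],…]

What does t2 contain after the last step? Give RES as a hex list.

RES = [ 0xeb  0x52  0x49  0x4d  0xeb  0xd9  0x92  0x14 ]

  t0: 0f 49 92 9d 0d 4d d9 eb
  t1: d9 0f 9d d9 eb 49 eb 92
  t2: eb 52 49 4d eb d9 92 14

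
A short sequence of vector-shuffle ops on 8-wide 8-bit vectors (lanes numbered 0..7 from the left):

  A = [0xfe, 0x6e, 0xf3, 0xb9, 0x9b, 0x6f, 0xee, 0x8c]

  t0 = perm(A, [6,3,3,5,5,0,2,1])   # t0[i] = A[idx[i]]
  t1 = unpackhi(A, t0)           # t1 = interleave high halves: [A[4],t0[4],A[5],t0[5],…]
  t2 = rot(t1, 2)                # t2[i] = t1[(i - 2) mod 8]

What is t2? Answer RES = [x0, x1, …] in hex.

t0 = [0xee, 0xb9, 0xb9, 0x6f, 0x6f, 0xfe, 0xf3, 0x6e]
t1 = [0x9b, 0x6f, 0x6f, 0xfe, 0xee, 0xf3, 0x8c, 0x6e]
t2 = [0x8c, 0x6e, 0x9b, 0x6f, 0x6f, 0xfe, 0xee, 0xf3]

RES = [0x8c, 0x6e, 0x9b, 0x6f, 0x6f, 0xfe, 0xee, 0xf3]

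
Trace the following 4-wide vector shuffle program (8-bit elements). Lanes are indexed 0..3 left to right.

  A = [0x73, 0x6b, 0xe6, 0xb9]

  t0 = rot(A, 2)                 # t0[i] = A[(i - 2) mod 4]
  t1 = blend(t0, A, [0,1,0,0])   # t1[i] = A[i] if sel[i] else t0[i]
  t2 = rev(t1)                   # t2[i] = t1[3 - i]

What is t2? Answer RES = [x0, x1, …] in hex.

RES = [0x6b, 0x73, 0x6b, 0xe6]

  t0: e6 b9 73 6b
  t1: e6 6b 73 6b
  t2: 6b 73 6b e6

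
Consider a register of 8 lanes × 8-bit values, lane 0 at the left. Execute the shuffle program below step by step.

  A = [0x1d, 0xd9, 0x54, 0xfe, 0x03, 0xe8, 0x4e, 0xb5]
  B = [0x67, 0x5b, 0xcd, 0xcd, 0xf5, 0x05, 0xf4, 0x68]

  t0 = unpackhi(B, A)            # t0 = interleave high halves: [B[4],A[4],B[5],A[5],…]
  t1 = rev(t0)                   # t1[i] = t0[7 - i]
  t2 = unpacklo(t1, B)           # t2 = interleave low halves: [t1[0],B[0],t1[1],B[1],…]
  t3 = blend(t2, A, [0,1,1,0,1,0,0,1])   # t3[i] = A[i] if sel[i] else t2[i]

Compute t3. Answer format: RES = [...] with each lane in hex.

t0 = [0xf5, 0x03, 0x05, 0xe8, 0xf4, 0x4e, 0x68, 0xb5]
t1 = [0xb5, 0x68, 0x4e, 0xf4, 0xe8, 0x05, 0x03, 0xf5]
t2 = [0xb5, 0x67, 0x68, 0x5b, 0x4e, 0xcd, 0xf4, 0xcd]
t3 = [0xb5, 0xd9, 0x54, 0x5b, 0x03, 0xcd, 0xf4, 0xb5]

RES = [ 0xb5  0xd9  0x54  0x5b  0x03  0xcd  0xf4  0xb5 ]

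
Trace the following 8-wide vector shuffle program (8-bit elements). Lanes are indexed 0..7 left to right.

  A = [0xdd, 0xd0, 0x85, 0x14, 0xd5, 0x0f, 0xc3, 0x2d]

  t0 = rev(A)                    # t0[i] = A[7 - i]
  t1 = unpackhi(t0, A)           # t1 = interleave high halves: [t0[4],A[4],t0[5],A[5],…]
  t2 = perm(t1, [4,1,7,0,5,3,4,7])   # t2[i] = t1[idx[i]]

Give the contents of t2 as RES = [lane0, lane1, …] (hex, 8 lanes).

t0 = [0x2d, 0xc3, 0x0f, 0xd5, 0x14, 0x85, 0xd0, 0xdd]
t1 = [0x14, 0xd5, 0x85, 0x0f, 0xd0, 0xc3, 0xdd, 0x2d]
t2 = [0xd0, 0xd5, 0x2d, 0x14, 0xc3, 0x0f, 0xd0, 0x2d]

RES = [0xd0, 0xd5, 0x2d, 0x14, 0xc3, 0x0f, 0xd0, 0x2d]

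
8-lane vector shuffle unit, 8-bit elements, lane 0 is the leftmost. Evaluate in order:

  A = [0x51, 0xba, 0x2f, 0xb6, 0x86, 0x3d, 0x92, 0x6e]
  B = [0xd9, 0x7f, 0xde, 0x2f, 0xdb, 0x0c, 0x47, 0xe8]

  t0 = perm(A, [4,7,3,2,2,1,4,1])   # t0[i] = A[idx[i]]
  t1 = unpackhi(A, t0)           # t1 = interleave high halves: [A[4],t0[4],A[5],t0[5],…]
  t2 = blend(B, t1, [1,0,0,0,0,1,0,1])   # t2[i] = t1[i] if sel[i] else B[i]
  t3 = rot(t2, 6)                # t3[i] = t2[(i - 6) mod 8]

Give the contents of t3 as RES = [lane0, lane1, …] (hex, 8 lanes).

RES = [ 0xde  0x2f  0xdb  0x86  0x47  0xba  0x86  0x7f ]

→ t0 |86|6e|b6|2f|2f|ba|86|ba|
→ t1 |86|2f|3d|ba|92|86|6e|ba|
→ t2 |86|7f|de|2f|db|86|47|ba|
→ t3 |de|2f|db|86|47|ba|86|7f|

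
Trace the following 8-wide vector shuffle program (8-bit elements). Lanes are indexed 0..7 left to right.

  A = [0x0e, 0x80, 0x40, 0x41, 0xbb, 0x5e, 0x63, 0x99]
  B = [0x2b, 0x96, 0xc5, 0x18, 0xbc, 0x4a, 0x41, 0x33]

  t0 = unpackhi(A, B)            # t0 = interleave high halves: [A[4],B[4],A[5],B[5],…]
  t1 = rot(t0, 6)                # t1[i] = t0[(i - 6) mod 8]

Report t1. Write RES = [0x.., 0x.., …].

RES = [ 0x5e  0x4a  0x63  0x41  0x99  0x33  0xbb  0xbc ]

→ t0 |bb|bc|5e|4a|63|41|99|33|
→ t1 |5e|4a|63|41|99|33|bb|bc|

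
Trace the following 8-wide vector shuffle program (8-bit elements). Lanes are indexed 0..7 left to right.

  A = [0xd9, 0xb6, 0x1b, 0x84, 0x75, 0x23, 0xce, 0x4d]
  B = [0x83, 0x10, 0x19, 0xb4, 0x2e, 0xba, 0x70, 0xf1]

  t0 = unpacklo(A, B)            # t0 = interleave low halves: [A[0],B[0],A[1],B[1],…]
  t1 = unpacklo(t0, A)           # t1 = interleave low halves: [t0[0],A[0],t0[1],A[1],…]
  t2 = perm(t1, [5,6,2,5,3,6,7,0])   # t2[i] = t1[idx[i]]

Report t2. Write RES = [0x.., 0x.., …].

t0 = [0xd9, 0x83, 0xb6, 0x10, 0x1b, 0x19, 0x84, 0xb4]
t1 = [0xd9, 0xd9, 0x83, 0xb6, 0xb6, 0x1b, 0x10, 0x84]
t2 = [0x1b, 0x10, 0x83, 0x1b, 0xb6, 0x10, 0x84, 0xd9]

RES = [0x1b, 0x10, 0x83, 0x1b, 0xb6, 0x10, 0x84, 0xd9]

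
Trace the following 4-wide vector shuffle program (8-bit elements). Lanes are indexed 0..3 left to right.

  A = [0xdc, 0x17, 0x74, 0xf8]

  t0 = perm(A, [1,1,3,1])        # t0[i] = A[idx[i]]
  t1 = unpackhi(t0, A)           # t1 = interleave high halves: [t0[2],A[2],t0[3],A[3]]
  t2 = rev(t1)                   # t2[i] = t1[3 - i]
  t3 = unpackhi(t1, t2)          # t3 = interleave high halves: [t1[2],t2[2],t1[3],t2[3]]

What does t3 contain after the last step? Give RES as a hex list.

RES = [ 0x17  0x74  0xf8  0xf8 ]

→ t0 |17|17|f8|17|
→ t1 |f8|74|17|f8|
→ t2 |f8|17|74|f8|
→ t3 |17|74|f8|f8|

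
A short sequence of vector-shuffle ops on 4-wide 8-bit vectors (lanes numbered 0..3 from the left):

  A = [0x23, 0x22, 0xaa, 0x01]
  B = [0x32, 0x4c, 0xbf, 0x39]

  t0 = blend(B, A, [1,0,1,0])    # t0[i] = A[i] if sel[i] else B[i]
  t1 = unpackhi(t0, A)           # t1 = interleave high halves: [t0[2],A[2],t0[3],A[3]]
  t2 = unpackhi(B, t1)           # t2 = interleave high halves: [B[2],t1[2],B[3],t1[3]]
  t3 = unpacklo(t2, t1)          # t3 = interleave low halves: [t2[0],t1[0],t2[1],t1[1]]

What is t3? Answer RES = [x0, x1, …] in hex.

RES = [ 0xbf  0xaa  0x39  0xaa ]

t0 = [0x23, 0x4c, 0xaa, 0x39]
t1 = [0xaa, 0xaa, 0x39, 0x01]
t2 = [0xbf, 0x39, 0x39, 0x01]
t3 = [0xbf, 0xaa, 0x39, 0xaa]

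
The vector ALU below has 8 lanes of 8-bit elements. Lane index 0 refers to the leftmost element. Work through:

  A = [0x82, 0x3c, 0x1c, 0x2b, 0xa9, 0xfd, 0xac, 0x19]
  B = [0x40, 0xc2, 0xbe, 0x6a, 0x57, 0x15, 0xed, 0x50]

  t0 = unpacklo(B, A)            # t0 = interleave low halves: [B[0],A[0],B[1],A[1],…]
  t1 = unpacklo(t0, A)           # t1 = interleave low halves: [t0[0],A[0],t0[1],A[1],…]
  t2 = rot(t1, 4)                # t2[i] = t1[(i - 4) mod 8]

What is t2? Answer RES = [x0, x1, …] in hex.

t0 = [0x40, 0x82, 0xc2, 0x3c, 0xbe, 0x1c, 0x6a, 0x2b]
t1 = [0x40, 0x82, 0x82, 0x3c, 0xc2, 0x1c, 0x3c, 0x2b]
t2 = [0xc2, 0x1c, 0x3c, 0x2b, 0x40, 0x82, 0x82, 0x3c]

RES = [0xc2, 0x1c, 0x3c, 0x2b, 0x40, 0x82, 0x82, 0x3c]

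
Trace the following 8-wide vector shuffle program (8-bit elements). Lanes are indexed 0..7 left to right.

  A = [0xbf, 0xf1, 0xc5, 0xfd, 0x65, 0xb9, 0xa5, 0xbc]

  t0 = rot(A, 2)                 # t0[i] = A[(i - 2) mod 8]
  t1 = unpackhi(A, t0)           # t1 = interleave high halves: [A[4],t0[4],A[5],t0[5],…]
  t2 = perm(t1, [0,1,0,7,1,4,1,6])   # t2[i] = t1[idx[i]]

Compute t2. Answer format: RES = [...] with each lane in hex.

RES = [ 0x65  0xc5  0x65  0xb9  0xc5  0xa5  0xc5  0xbc ]

→ t0 |a5|bc|bf|f1|c5|fd|65|b9|
→ t1 |65|c5|b9|fd|a5|65|bc|b9|
→ t2 |65|c5|65|b9|c5|a5|c5|bc|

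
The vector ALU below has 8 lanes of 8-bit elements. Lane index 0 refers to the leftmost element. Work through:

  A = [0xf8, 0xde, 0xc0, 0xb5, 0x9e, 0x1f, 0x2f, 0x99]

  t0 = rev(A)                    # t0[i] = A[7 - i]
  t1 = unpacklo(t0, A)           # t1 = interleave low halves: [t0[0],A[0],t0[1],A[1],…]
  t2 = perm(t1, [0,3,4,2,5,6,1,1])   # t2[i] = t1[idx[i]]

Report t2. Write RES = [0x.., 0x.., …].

RES = [ 0x99  0xde  0x1f  0x2f  0xc0  0x9e  0xf8  0xf8 ]

t0 = [0x99, 0x2f, 0x1f, 0x9e, 0xb5, 0xc0, 0xde, 0xf8]
t1 = [0x99, 0xf8, 0x2f, 0xde, 0x1f, 0xc0, 0x9e, 0xb5]
t2 = [0x99, 0xde, 0x1f, 0x2f, 0xc0, 0x9e, 0xf8, 0xf8]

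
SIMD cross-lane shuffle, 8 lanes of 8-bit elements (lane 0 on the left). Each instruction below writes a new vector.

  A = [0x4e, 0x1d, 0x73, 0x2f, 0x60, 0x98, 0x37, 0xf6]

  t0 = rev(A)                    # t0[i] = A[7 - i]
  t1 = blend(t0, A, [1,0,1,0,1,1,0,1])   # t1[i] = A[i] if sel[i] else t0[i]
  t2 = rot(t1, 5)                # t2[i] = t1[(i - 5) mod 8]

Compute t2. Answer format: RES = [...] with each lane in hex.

t0 = [0xf6, 0x37, 0x98, 0x60, 0x2f, 0x73, 0x1d, 0x4e]
t1 = [0x4e, 0x37, 0x73, 0x60, 0x60, 0x98, 0x1d, 0xf6]
t2 = [0x60, 0x60, 0x98, 0x1d, 0xf6, 0x4e, 0x37, 0x73]

RES = [0x60, 0x60, 0x98, 0x1d, 0xf6, 0x4e, 0x37, 0x73]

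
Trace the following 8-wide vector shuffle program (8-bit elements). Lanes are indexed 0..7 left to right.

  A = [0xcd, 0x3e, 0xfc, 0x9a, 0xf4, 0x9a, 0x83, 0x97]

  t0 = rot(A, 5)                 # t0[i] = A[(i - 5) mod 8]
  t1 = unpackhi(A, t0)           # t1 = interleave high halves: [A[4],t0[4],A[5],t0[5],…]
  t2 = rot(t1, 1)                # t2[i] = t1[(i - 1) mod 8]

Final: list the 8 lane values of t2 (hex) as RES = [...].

  t0: 9a f4 9a 83 97 cd 3e fc
  t1: f4 97 9a cd 83 3e 97 fc
  t2: fc f4 97 9a cd 83 3e 97

RES = [ 0xfc  0xf4  0x97  0x9a  0xcd  0x83  0x3e  0x97 ]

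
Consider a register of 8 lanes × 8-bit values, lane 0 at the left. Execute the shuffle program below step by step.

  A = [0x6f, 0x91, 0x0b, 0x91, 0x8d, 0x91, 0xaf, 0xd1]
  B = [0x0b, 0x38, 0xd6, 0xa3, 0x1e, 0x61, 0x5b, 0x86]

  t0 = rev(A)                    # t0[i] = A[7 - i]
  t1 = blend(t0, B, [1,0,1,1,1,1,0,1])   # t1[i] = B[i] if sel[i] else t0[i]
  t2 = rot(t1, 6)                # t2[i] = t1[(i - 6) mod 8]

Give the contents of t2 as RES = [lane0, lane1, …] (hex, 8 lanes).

RES = [0xd6, 0xa3, 0x1e, 0x61, 0x91, 0x86, 0x0b, 0xaf]

t0 = [0xd1, 0xaf, 0x91, 0x8d, 0x91, 0x0b, 0x91, 0x6f]
t1 = [0x0b, 0xaf, 0xd6, 0xa3, 0x1e, 0x61, 0x91, 0x86]
t2 = [0xd6, 0xa3, 0x1e, 0x61, 0x91, 0x86, 0x0b, 0xaf]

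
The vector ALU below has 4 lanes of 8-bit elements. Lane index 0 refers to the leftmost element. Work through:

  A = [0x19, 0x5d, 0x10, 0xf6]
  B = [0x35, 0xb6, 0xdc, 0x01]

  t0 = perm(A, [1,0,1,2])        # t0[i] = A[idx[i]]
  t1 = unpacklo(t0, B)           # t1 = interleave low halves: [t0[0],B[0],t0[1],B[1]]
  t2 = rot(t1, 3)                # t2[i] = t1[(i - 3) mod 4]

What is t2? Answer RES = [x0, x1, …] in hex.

t0 = [0x5d, 0x19, 0x5d, 0x10]
t1 = [0x5d, 0x35, 0x19, 0xb6]
t2 = [0x35, 0x19, 0xb6, 0x5d]

RES = [0x35, 0x19, 0xb6, 0x5d]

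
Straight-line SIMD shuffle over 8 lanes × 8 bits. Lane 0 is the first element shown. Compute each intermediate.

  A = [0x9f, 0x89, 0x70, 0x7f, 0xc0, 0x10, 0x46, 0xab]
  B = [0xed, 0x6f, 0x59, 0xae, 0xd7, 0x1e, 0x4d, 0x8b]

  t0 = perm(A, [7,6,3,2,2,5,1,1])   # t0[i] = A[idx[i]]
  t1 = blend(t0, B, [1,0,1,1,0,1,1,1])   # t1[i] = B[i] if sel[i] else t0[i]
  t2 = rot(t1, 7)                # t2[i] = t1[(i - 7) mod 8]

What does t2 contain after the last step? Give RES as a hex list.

  t0: ab 46 7f 70 70 10 89 89
  t1: ed 46 59 ae 70 1e 4d 8b
  t2: 46 59 ae 70 1e 4d 8b ed

RES = [0x46, 0x59, 0xae, 0x70, 0x1e, 0x4d, 0x8b, 0xed]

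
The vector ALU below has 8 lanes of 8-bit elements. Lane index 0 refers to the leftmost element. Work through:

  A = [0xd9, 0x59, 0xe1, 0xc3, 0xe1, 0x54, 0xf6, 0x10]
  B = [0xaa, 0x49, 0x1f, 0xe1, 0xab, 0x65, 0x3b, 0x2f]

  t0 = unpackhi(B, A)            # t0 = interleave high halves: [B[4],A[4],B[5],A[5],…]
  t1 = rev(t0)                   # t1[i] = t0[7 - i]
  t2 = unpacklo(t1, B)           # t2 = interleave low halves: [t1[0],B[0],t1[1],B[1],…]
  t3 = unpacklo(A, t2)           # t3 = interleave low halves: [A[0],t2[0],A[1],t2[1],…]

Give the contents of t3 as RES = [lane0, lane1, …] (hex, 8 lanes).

→ t0 |ab|e1|65|54|3b|f6|2f|10|
→ t1 |10|2f|f6|3b|54|65|e1|ab|
→ t2 |10|aa|2f|49|f6|1f|3b|e1|
→ t3 |d9|10|59|aa|e1|2f|c3|49|

RES = [ 0xd9  0x10  0x59  0xaa  0xe1  0x2f  0xc3  0x49 ]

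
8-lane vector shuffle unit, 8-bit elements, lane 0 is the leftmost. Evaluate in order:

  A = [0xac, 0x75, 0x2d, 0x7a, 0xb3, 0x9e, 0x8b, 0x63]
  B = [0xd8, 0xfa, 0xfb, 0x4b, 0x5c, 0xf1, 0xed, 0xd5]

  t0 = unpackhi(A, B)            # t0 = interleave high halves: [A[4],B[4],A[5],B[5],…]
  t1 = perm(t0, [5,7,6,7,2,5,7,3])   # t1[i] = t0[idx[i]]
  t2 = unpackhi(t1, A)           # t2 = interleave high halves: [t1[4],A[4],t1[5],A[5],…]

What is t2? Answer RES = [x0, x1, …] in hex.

RES = [ 0x9e  0xb3  0xed  0x9e  0xd5  0x8b  0xf1  0x63 ]

→ t0 |b3|5c|9e|f1|8b|ed|63|d5|
→ t1 |ed|d5|63|d5|9e|ed|d5|f1|
→ t2 |9e|b3|ed|9e|d5|8b|f1|63|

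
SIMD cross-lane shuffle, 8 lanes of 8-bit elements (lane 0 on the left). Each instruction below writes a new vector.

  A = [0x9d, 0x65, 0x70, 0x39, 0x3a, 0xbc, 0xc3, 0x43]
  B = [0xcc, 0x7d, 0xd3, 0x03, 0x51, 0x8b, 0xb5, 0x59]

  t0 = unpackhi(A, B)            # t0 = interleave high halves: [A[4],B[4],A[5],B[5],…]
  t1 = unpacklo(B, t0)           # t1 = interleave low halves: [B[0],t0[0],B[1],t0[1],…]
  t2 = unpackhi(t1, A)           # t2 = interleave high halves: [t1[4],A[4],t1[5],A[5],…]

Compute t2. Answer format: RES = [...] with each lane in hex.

RES = [0xd3, 0x3a, 0xbc, 0xbc, 0x03, 0xc3, 0x8b, 0x43]

  t0: 3a 51 bc 8b c3 b5 43 59
  t1: cc 3a 7d 51 d3 bc 03 8b
  t2: d3 3a bc bc 03 c3 8b 43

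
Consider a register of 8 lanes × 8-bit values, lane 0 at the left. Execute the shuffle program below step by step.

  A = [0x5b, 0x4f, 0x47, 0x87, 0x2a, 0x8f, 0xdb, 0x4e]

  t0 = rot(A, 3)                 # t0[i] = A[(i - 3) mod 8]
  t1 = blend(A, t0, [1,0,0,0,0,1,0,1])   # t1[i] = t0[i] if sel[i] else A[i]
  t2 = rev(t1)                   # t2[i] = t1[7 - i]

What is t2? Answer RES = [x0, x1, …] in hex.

RES = [0x2a, 0xdb, 0x47, 0x2a, 0x87, 0x47, 0x4f, 0x8f]

  t0: 8f db 4e 5b 4f 47 87 2a
  t1: 8f 4f 47 87 2a 47 db 2a
  t2: 2a db 47 2a 87 47 4f 8f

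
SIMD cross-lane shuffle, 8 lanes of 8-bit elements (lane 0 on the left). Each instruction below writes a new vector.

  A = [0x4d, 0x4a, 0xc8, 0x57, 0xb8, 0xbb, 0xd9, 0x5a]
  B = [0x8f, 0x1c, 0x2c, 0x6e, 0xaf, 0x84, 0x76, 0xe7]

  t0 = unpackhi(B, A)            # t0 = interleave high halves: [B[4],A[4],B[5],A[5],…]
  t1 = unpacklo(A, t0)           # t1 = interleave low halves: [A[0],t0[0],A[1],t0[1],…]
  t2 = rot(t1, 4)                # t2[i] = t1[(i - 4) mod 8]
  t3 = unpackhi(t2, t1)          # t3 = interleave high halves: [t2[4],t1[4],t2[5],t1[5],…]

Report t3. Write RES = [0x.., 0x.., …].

t0 = [0xaf, 0xb8, 0x84, 0xbb, 0x76, 0xd9, 0xe7, 0x5a]
t1 = [0x4d, 0xaf, 0x4a, 0xb8, 0xc8, 0x84, 0x57, 0xbb]
t2 = [0xc8, 0x84, 0x57, 0xbb, 0x4d, 0xaf, 0x4a, 0xb8]
t3 = [0x4d, 0xc8, 0xaf, 0x84, 0x4a, 0x57, 0xb8, 0xbb]

RES = [ 0x4d  0xc8  0xaf  0x84  0x4a  0x57  0xb8  0xbb ]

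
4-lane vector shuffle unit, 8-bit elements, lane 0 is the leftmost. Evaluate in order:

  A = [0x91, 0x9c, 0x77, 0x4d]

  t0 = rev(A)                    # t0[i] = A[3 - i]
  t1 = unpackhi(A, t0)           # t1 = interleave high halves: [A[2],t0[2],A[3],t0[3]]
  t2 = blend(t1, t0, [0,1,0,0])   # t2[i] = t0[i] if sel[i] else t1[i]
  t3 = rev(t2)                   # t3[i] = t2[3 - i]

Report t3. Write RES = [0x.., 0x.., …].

RES = [ 0x91  0x4d  0x77  0x77 ]

  t0: 4d 77 9c 91
  t1: 77 9c 4d 91
  t2: 77 77 4d 91
  t3: 91 4d 77 77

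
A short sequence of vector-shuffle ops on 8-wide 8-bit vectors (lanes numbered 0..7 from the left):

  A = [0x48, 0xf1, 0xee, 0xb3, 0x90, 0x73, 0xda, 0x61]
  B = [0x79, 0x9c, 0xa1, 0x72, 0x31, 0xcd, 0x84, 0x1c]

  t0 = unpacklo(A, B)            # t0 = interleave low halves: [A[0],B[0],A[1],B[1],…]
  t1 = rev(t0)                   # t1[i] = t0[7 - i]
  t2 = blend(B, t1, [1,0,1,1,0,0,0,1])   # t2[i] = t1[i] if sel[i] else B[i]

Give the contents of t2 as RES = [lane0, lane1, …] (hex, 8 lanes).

t0 = [0x48, 0x79, 0xf1, 0x9c, 0xee, 0xa1, 0xb3, 0x72]
t1 = [0x72, 0xb3, 0xa1, 0xee, 0x9c, 0xf1, 0x79, 0x48]
t2 = [0x72, 0x9c, 0xa1, 0xee, 0x31, 0xcd, 0x84, 0x48]

RES = [0x72, 0x9c, 0xa1, 0xee, 0x31, 0xcd, 0x84, 0x48]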